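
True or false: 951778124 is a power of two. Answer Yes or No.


0b111000101110101111101101001100. Multiple bits set => No

No


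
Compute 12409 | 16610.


0b11000001111001 | 0b100000011100010 = 0b111000011111011 = 28923

28923


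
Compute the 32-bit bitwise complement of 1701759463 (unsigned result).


~0b1100101011011101100100111100111 = 0b10011010100100010011011000011000 = 2593207832 (32-bit unsigned)

2593207832


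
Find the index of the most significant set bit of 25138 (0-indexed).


0b110001000110010. Highest set bit at position 14

14


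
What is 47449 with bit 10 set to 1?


47449 | (1 << 10) = 47449 | 1024 = 48473

48473


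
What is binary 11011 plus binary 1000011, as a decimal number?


11011 + 1000011 = 1011110 = 94

94


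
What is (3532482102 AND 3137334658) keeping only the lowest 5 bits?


Step 1: 3532482102 & 3137334658 = 2458739714
Step 2: 2458739714 & 31 = 2

2


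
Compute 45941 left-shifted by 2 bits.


0b1011001101110101 << 2 = 0b101100110111010100 = 183764

183764


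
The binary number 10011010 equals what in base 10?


10011010 in decimal = 154

154


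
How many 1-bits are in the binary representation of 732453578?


0b101011101010000101101011001010 has 15 set bits

15


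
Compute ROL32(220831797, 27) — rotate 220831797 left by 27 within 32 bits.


Rotate 0b1101001010011010000000110101 left by 27 (32-bit) = 0b10101000011010010100110100000001 = 2825473281

2825473281


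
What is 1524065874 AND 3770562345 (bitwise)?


0b1011010110101110110011001010010 & 0b11100000101111100011011100101001 = 0b1000000100101100010011000000000 = 1083581952

1083581952


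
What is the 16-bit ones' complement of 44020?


44020 ^ 65535 = 21515

21515


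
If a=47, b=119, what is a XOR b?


47 ^ 119 = 88

88


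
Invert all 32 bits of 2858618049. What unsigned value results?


2858618049 ^ 4294967295 = 1436349246

1436349246


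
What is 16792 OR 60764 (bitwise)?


0b100000110011000 | 0b1110110101011100 = 0b1110110111011100 = 60892

60892


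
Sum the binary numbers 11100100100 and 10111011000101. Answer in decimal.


11100100100 + 10111011000101 = 11010111101001 = 13801

13801


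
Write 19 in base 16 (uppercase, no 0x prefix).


19 = 13 hex

13


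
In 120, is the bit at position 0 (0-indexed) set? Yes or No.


0b1111000, bit 0 = 0. No

No


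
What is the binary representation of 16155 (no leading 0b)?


16155 = 11111100011011 in binary

11111100011011


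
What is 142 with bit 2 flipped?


142 ^ (1 << 2) = 142 ^ 4 = 138

138


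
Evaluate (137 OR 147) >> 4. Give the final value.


Step 1: 137 | 147 = 155
Step 2: 155 >> 4 = 9

9


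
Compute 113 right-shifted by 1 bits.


0b1110001 >> 1 = 0b111000 = 56

56


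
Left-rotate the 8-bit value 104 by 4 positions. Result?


Rotate 0b1101000 left by 4 (8-bit) = 0b10000110 = 134

134


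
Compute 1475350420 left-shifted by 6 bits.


0b1010111111100000000111110010100 << 6 = 0b1010111111100000000111110010100000000 = 94422426880

94422426880


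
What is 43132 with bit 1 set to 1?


43132 | (1 << 1) = 43132 | 2 = 43134

43134


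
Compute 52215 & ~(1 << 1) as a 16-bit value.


52215 & ~(1 << 1) = 52213

52213


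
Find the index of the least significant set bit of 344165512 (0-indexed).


0b10100100000111000110010001000. Lowest set bit at position 3

3


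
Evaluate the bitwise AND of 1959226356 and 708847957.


0b1110100110001110110101111110100 & 0b101010010000000010100101010101 = 0b100000010000000010100101010100 = 541075796

541075796


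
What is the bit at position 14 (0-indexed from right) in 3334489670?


0b11000110110000000100011001000110, position 14 = 1

1


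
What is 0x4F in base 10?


4F hex = 79 decimal

79


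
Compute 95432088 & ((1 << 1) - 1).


95432088 & 1 = 0

0


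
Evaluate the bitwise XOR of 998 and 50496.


0b1111100110 ^ 0b1100010101000000 = 0b1100011010100110 = 50854

50854


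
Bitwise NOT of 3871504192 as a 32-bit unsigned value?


~0b11100110110000100111011101000000 = 0b11001001111011000100010111111 = 423463103 (32-bit unsigned)

423463103


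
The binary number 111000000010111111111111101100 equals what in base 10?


111000000010111111111111101100 in decimal = 940310508

940310508


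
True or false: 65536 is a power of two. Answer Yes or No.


0b10000000000000000. Only one bit set => Yes

Yes


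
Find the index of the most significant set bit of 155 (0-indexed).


0b10011011. Highest set bit at position 7

7


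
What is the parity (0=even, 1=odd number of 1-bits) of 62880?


0b1111010110100000 has 8 ones => parity 0

0


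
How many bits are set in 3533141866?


0b11010010100101110111011101101010 has 19 set bits

19


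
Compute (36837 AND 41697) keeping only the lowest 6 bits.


Step 1: 36837 & 41697 = 33505
Step 2: 33505 & 63 = 33

33


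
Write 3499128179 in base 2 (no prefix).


3499128179 = 11010000100100000111010101110011 in binary

11010000100100000111010101110011


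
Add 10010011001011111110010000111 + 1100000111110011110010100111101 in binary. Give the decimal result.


10010011001011111110010000111 + 1100000111110011110010100111101 = 1110011010111111110000111000100 = 1935663556

1935663556


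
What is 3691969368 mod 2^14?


3691969368 & 16383 = 15192

15192


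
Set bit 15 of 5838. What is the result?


5838 | (1 << 15) = 5838 | 32768 = 38606

38606


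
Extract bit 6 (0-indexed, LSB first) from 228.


0b11100100, position 6 = 1

1


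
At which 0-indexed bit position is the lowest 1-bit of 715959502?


0b101010101011001010110011001110. Lowest set bit at position 1

1


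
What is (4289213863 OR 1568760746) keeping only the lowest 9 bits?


Step 1: 4289213863 | 1568760746 = 4289296303
Step 2: 4289296303 & 511 = 431

431


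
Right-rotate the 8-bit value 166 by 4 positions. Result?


Rotate 0b10100110 right by 4 (8-bit) = 0b1101010 = 106

106


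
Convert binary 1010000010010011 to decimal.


1010000010010011 in decimal = 41107

41107


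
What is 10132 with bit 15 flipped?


10132 ^ (1 << 15) = 10132 ^ 32768 = 42900

42900


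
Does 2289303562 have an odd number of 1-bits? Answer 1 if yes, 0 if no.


0b10001000011101000000000000001010 has 8 ones => parity 0

0


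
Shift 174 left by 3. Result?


0b10101110 << 3 = 0b10101110000 = 1392

1392


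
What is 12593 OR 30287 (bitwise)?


0b11000100110001 | 0b111011001001111 = 0b111011101111111 = 30591

30591


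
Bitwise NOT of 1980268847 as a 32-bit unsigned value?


~0b1110110000010001000000100101111 = 0b10001001111101110111111011010000 = 2314698448 (32-bit unsigned)

2314698448


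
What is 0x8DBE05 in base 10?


8DBE05 hex = 9289221 decimal

9289221


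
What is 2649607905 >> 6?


0b10011101111011011100111011100001 >> 6 = 0b10011101111011011100111011 = 41400123

41400123


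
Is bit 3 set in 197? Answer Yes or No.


0b11000101, bit 3 = 0. No

No


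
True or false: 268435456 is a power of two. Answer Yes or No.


0b10000000000000000000000000000. Only one bit set => Yes

Yes


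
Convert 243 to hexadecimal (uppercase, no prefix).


243 = F3 hex

F3


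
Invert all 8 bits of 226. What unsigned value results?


226 ^ 255 = 29

29


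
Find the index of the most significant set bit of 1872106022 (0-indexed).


0b1101111100101100001001000100110. Highest set bit at position 30

30


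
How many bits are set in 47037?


0b1011011110111101 has 12 set bits

12


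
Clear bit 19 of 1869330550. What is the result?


1869330550 & ~(1 << 19) = 1868806262

1868806262


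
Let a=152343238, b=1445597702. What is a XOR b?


152343238 ^ 1445597702 = 1597931712

1597931712


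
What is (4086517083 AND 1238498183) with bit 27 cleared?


Step 1: 4086517083 & 1238498183 = 1100040451
Step 2: 1100040451 & ~(1 << 27) = 1100040451

1100040451


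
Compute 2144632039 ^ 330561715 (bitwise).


0b1111111110101000111110011100111 ^ 0b10011101100111111100010110011 = 0b1101100011001111000010001010100 = 1818723412

1818723412


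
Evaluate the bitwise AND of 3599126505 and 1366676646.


0b11010110100001100100111111101001 & 0b1010001011101011101010010100110 = 0b1010000000001000100010010100000 = 1342456992

1342456992


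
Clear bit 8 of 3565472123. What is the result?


3565472123 & ~(1 << 8) = 3565471867

3565471867


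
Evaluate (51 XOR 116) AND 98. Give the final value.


Step 1: 51 ^ 116 = 71
Step 2: 71 & 98 = 66

66


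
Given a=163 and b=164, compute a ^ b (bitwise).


163 ^ 164 = 7

7


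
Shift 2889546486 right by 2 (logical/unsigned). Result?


0b10101100001110101111101011110110 >> 2 = 0b101011000011101011111010111101 = 722386621

722386621


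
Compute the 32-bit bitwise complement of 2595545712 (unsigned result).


~0b10011010101101001110001001110000 = 0b1100101010010110001110110001111 = 1699421583 (32-bit unsigned)

1699421583


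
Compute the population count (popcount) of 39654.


0b1001101011100110 has 9 set bits

9


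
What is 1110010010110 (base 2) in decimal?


1110010010110 in decimal = 7318

7318


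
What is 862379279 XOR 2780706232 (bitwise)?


0b110011011001101101110100001111 ^ 0b10100101101111100011010110111000 = 0b10010110110110001110100010110111 = 2530797751

2530797751


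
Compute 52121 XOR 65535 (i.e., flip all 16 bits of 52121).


52121 ^ 65535 = 13414

13414


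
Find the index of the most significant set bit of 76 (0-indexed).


0b1001100. Highest set bit at position 6

6


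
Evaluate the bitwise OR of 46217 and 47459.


0b1011010010001001 | 0b1011100101100011 = 0b1011110111101011 = 48619

48619


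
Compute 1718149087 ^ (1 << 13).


1718149087 ^ (1 << 13) = 1718149087 ^ 8192 = 1718157279

1718157279


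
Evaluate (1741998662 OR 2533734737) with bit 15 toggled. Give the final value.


Step 1: 1741998662 | 2533734737 = 4157995863
Step 2: 4157995863 ^ (1 << 15) = 4157995863 ^ 32768 = 4157963095

4157963095


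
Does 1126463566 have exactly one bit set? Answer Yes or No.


0b1000011001001000111100001001110. Multiple bits set => No

No


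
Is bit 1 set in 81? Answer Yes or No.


0b1010001, bit 1 = 0. No

No


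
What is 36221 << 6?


0b1000110101111101 << 6 = 0b1000110101111101000000 = 2318144

2318144


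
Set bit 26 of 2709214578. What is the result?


2709214578 | (1 << 26) = 2709214578 | 67108864 = 2776323442

2776323442


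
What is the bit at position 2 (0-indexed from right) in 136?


0b10001000, position 2 = 0

0


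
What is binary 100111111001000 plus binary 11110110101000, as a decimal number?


100111111001000 + 11110110101000 = 1000110101110000 = 36208

36208


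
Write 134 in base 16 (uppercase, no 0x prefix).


134 = 86 hex

86


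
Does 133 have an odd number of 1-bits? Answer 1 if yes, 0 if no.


0b10000101 has 3 ones => parity 1

1


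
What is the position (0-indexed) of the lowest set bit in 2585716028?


0b10011010000111101110010100111100. Lowest set bit at position 2

2


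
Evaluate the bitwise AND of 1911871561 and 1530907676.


0b1110001111101001101100001001001 & 0b1011011001111111100110000011100 = 0b1010001001101001100100000001000 = 1362413576

1362413576


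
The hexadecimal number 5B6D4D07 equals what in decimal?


5B6D4D07 hex = 1533889799 decimal

1533889799


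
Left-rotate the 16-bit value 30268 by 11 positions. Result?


Rotate 0b111011000111100 left by 11 (16-bit) = 0b1110001110110001 = 58289

58289


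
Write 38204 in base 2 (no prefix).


38204 = 1001010100111100 in binary

1001010100111100


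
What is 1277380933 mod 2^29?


1277380933 & 536870911 = 203639109

203639109


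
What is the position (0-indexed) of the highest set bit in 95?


0b1011111. Highest set bit at position 6

6


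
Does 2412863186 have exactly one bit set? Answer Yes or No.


0b10001111110100010101111011010010. Multiple bits set => No

No


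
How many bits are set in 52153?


0b1100101110111001 has 10 set bits

10


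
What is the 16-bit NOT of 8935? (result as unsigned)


~0b10001011100111 = 0b1101110100011000 = 56600 (16-bit unsigned)

56600


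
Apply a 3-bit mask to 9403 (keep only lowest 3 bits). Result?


9403 & 7 = 3

3


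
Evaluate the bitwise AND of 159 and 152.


0b10011111 & 0b10011000 = 0b10011000 = 152

152


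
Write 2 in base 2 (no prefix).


2 = 10 in binary

10


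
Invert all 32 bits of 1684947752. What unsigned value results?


1684947752 ^ 4294967295 = 2610019543

2610019543


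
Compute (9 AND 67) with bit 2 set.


Step 1: 9 & 67 = 1
Step 2: 1 | (1 << 2) = 1 | 4 = 5

5


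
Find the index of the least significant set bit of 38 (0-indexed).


0b100110. Lowest set bit at position 1

1


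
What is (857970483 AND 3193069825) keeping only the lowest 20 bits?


Step 1: 857970483 & 3193069825 = 838992129
Step 2: 838992129 & 1048575 = 131329

131329


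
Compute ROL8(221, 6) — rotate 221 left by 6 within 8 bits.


Rotate 0b11011101 left by 6 (8-bit) = 0b1110111 = 119

119


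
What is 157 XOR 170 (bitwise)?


0b10011101 ^ 0b10101010 = 0b110111 = 55

55


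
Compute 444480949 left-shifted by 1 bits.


0b11010011111100011110110110101 << 1 = 0b110100111111000111101101101010 = 888961898

888961898


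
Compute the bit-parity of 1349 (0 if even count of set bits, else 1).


0b10101000101 has 5 ones => parity 1

1


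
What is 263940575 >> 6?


0b1111101110110110100111011111 >> 6 = 0b1111101110110110100111 = 4124071

4124071


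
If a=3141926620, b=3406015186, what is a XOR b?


3141926620 ^ 3406015186 = 1883657230

1883657230


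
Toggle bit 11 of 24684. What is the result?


24684 ^ (1 << 11) = 24684 ^ 2048 = 26732

26732


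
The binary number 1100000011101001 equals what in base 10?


1100000011101001 in decimal = 49385

49385


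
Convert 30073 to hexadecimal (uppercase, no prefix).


30073 = 7579 hex

7579


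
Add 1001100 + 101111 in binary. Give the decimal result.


1001100 + 101111 = 1111011 = 123

123


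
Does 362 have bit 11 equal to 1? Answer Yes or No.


0b101101010, bit 11 = 0. No

No


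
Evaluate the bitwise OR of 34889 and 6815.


0b1000100001001001 | 0b1101010011111 = 0b1001101011011111 = 39647

39647


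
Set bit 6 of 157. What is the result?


157 | (1 << 6) = 157 | 64 = 221

221


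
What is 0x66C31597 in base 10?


66C31597 hex = 1724061079 decimal

1724061079


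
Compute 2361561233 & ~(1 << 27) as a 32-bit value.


2361561233 & ~(1 << 27) = 2227343505

2227343505


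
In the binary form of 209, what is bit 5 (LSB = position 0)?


0b11010001, position 5 = 0

0


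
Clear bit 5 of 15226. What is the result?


15226 & ~(1 << 5) = 15194

15194


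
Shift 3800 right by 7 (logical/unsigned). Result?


0b111011011000 >> 7 = 0b11101 = 29

29


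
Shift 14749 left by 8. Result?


0b11100110011101 << 8 = 0b1110011001110100000000 = 3775744

3775744


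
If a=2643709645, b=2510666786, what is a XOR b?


2643709645 ^ 2510666786 = 137786095

137786095


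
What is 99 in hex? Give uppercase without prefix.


99 = 63 hex

63


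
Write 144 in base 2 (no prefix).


144 = 10010000 in binary

10010000


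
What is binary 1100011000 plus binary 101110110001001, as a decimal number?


1100011000 + 101110110001001 = 110000010100001 = 24737

24737


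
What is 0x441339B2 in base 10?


441339B2 hex = 1142110642 decimal

1142110642


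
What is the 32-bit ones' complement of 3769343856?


3769343856 ^ 4294967295 = 525623439

525623439


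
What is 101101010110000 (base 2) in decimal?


101101010110000 in decimal = 23216

23216


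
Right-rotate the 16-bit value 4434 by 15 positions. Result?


Rotate 0b1000101010010 right by 15 (16-bit) = 0b10001010100100 = 8868

8868


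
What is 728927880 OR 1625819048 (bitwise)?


0b101011011100101000111010001000 | 0b1100000111010000000011110101000 = 0b1101011111110101000111110101000 = 1811582888

1811582888


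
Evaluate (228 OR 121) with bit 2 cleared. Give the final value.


Step 1: 228 | 121 = 253
Step 2: 253 & ~(1 << 2) = 249

249


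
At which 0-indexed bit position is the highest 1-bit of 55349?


0b1101100000110101. Highest set bit at position 15

15


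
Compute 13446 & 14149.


0b11010010000110 & 0b11011101000101 = 0b11010000000100 = 13316

13316


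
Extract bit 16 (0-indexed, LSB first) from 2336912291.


0b10001011010010100111001110100011, position 16 = 0

0


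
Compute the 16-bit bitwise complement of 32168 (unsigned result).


~0b111110110101000 = 0b1000001001010111 = 33367 (16-bit unsigned)

33367


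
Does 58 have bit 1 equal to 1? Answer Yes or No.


0b111010, bit 1 = 1. Yes

Yes


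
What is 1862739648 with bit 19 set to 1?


1862739648 | (1 << 19) = 1862739648 | 524288 = 1863263936

1863263936


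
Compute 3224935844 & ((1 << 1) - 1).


3224935844 & 1 = 0

0


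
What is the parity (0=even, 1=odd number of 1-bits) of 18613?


0b100100010110101 has 7 ones => parity 1

1


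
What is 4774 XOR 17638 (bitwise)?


0b1001010100110 ^ 0b100010011100110 = 0b101011001000000 = 22080

22080


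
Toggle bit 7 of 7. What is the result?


7 ^ (1 << 7) = 7 ^ 128 = 135

135


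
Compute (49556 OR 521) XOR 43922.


Step 1: 49556 | 521 = 50077
Step 2: 50077 ^ 43922 = 26639

26639


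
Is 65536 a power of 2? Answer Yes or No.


0b10000000000000000. Only one bit set => Yes

Yes


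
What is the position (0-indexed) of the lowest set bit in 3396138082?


0b11001010011011001111010001100010. Lowest set bit at position 1

1


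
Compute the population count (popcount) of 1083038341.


0b1000000100011011101101010000101 has 13 set bits

13


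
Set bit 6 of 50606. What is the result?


50606 | (1 << 6) = 50606 | 64 = 50670

50670


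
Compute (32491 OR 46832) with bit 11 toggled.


Step 1: 32491 | 46832 = 65275
Step 2: 65275 ^ (1 << 11) = 65275 ^ 2048 = 63227

63227


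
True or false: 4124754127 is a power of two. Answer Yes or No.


0b11110101110110101100000011001111. Multiple bits set => No

No


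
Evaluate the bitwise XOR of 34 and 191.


0b100010 ^ 0b10111111 = 0b10011101 = 157

157


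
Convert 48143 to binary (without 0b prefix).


48143 = 1011110000001111 in binary

1011110000001111


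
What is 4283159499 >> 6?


0b11111111010010111101001111001011 >> 6 = 0b11111111010010111101001111 = 66924367

66924367


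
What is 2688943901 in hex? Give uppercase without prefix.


2688943901 = A046071D hex

A046071D


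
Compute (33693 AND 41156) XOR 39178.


Step 1: 33693 & 41156 = 32900
Step 2: 32900 ^ 39178 = 6542

6542


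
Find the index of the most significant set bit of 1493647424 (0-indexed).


0b1011001000001110100000001000000. Highest set bit at position 30

30


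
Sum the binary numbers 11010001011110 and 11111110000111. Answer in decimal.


11010001011110 + 11111110000111 = 111001111100101 = 29669

29669


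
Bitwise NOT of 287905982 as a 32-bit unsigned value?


~0b10001001010010001100010111110 = 0b11101110110101101110011101000001 = 4007061313 (32-bit unsigned)

4007061313


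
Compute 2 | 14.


0b10 | 0b1110 = 0b1110 = 14

14


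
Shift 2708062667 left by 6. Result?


0b10100001011010011100000111001011 << 6 = 0b10100001011010011100000111001011000000 = 173316010688

173316010688


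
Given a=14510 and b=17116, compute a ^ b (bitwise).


14510 ^ 17116 = 31346

31346


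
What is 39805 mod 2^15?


39805 & 32767 = 7037

7037


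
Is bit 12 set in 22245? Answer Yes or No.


0b101011011100101, bit 12 = 1. Yes

Yes


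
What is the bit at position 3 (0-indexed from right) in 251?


0b11111011, position 3 = 1

1


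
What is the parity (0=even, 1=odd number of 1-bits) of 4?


0b100 has 1 ones => parity 1

1


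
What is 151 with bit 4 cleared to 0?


151 & ~(1 << 4) = 135

135


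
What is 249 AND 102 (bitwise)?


0b11111001 & 0b1100110 = 0b1100000 = 96

96


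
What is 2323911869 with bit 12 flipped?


2323911869 ^ (1 << 12) = 2323911869 ^ 4096 = 2323907773

2323907773


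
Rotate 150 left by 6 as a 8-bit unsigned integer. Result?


Rotate 0b10010110 left by 6 (8-bit) = 0b10100101 = 165

165


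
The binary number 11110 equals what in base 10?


11110 in decimal = 30

30


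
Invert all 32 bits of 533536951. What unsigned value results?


533536951 ^ 4294967295 = 3761430344

3761430344


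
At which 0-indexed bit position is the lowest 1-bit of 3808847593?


0b11100011000001100110011011101001. Lowest set bit at position 0

0


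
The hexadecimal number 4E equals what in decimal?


4E hex = 78 decimal

78


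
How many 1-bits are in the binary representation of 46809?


0b1011011011011001 has 10 set bits

10


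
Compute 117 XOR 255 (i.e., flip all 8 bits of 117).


117 ^ 255 = 138

138


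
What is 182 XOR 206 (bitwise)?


0b10110110 ^ 0b11001110 = 0b1111000 = 120

120


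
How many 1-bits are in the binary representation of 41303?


0b1010000101010111 has 8 set bits

8


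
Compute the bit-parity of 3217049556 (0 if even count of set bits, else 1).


0b10111111110000000100011111010100 has 17 ones => parity 1

1


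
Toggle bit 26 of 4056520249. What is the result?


4056520249 ^ (1 << 26) = 4056520249 ^ 67108864 = 4123629113

4123629113


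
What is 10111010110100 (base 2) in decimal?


10111010110100 in decimal = 11956

11956


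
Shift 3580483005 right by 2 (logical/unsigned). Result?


0b11010101011010011101010110111101 >> 2 = 0b110101010110100111010101101111 = 895120751

895120751


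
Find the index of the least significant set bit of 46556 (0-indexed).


0b1011010111011100. Lowest set bit at position 2

2


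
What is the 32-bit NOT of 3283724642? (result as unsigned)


~0b11000011101110011010100101100010 = 0b111100010001100101011010011101 = 1011242653 (32-bit unsigned)

1011242653


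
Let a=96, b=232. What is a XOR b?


96 ^ 232 = 136

136


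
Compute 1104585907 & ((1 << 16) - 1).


1104585907 & 65535 = 42163

42163


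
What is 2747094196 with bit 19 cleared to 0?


2747094196 & ~(1 << 19) = 2746569908

2746569908


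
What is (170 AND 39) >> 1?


Step 1: 170 & 39 = 34
Step 2: 34 >> 1 = 17

17


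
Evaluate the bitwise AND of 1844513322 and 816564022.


0b1101101111100010000101000101010 & 0b110000101010111100011100110110 = 0b100000101000010000001000100010 = 547422754

547422754


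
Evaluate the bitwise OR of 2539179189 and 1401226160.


0b10010111010110001100110010110101 | 0b1010011100001010000001110110000 = 0b11010111110111011100111110110101 = 3621638069

3621638069


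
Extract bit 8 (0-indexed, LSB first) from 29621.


0b111001110110101, position 8 = 1

1


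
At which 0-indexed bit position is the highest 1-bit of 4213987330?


0b11111011001011000101100000000010. Highest set bit at position 31

31


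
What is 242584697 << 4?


0b1110011101011000110001111001 << 4 = 0b11100111010110001100011110010000 = 3881355152

3881355152


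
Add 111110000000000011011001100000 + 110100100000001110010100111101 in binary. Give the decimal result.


111110000000000011011001100000 + 110100100000001110010100111101 = 1110010100000010001101110011101 = 1921063837

1921063837


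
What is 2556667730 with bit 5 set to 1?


2556667730 | (1 << 5) = 2556667730 | 32 = 2556667762

2556667762


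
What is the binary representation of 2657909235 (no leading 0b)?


2657909235 = 10011110011011000111100111110011 in binary

10011110011011000111100111110011


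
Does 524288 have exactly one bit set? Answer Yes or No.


0b10000000000000000000. Only one bit set => Yes

Yes


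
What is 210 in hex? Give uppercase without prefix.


210 = D2 hex

D2


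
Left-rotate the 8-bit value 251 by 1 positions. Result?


Rotate 0b11111011 left by 1 (8-bit) = 0b11110111 = 247

247


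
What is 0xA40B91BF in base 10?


A40B91BF hex = 2752221631 decimal

2752221631


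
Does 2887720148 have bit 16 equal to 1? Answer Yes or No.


0b10101100000111110001110011010100, bit 16 = 1. Yes

Yes


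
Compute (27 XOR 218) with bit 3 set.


Step 1: 27 ^ 218 = 193
Step 2: 193 | (1 << 3) = 193 | 8 = 201

201


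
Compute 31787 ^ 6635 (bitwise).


0b111110000101011 ^ 0b1100111101011 = 0b110010111000000 = 26048

26048


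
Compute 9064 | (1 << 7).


9064 | (1 << 7) = 9064 | 128 = 9192

9192


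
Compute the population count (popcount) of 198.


0b11000110 has 4 set bits

4


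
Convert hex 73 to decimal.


73 hex = 115 decimal

115


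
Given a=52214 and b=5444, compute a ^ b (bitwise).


52214 ^ 5444 = 57010

57010


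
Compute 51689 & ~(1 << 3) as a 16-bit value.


51689 & ~(1 << 3) = 51681

51681


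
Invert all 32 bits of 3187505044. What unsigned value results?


3187505044 ^ 4294967295 = 1107462251

1107462251


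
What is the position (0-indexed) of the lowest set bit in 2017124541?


0b1111000001110101110000010111101. Lowest set bit at position 0

0


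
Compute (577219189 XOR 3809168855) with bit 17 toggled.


Step 1: 577219189 ^ 3809168855 = 3245139874
Step 2: 3245139874 ^ (1 << 17) = 3245139874 ^ 131072 = 3245270946

3245270946


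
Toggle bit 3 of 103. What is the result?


103 ^ (1 << 3) = 103 ^ 8 = 111

111


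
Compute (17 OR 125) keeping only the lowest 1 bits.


Step 1: 17 | 125 = 125
Step 2: 125 & 1 = 1

1


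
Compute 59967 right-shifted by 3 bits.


0b1110101000111111 >> 3 = 0b1110101000111 = 7495

7495


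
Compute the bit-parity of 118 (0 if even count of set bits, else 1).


0b1110110 has 5 ones => parity 1

1


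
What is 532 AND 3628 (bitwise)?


0b1000010100 & 0b111000101100 = 0b1000000100 = 516

516


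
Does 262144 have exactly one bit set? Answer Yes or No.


0b1000000000000000000. Only one bit set => Yes

Yes


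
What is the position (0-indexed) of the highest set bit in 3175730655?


0b10111101010010011100110111011111. Highest set bit at position 31

31


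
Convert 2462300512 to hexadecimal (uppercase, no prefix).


2462300512 = 92C3B960 hex

92C3B960


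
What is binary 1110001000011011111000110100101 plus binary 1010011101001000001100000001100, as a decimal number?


1110001000011011111000110100101 + 1010011101001000001100000001100 = 11000100101100100000100110110001 = 3300002225

3300002225


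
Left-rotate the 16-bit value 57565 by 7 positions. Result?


Rotate 0b1110000011011101 left by 7 (16-bit) = 0b110111011110000 = 28400

28400


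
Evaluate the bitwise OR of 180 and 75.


0b10110100 | 0b1001011 = 0b11111111 = 255

255


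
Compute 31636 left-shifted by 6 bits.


0b111101110010100 << 6 = 0b111101110010100000000 = 2024704

2024704


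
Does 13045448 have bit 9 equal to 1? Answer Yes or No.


0b110001110000111011001000, bit 9 = 1. Yes

Yes


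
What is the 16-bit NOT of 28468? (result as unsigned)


~0b110111100110100 = 0b1001000011001011 = 37067 (16-bit unsigned)

37067


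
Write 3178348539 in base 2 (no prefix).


3178348539 = 10111101011100011011111111111011 in binary

10111101011100011011111111111011


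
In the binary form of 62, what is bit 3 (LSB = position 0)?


0b111110, position 3 = 1

1


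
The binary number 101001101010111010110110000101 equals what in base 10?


101001101010111010110110000101 in decimal = 699116933

699116933


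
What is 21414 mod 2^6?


21414 & 63 = 38

38


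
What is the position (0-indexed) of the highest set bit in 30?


0b11110. Highest set bit at position 4

4


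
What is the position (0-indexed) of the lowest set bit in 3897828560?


0b11101000010101000010010011010000. Lowest set bit at position 4

4


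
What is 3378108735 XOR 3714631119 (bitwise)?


0b11001001010110011101100100111111 ^ 0b11011101011010001100010111001111 = 0b10100001100010001110011110000 = 338762992

338762992


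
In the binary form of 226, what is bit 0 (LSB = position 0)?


0b11100010, position 0 = 0

0


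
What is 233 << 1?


0b11101001 << 1 = 0b111010010 = 466

466


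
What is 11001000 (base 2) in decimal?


11001000 in decimal = 200

200


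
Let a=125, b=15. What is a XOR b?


125 ^ 15 = 114

114


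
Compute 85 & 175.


0b1010101 & 0b10101111 = 0b101 = 5

5


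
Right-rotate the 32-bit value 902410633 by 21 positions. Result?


Rotate 0b110101110010011011000110001001 right by 21 (32-bit) = 0b1001101100011000100100110101110 = 1301039534

1301039534


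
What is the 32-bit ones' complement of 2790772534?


2790772534 ^ 4294967295 = 1504194761

1504194761


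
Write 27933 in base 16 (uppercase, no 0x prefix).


27933 = 6D1D hex

6D1D


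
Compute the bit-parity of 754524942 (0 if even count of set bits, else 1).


0b101100111110010010001100001110 has 15 ones => parity 1

1


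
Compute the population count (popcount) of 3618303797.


0b11010111101010101110111100110101 has 21 set bits

21


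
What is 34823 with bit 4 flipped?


34823 ^ (1 << 4) = 34823 ^ 16 = 34839

34839


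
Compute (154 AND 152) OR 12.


Step 1: 154 & 152 = 152
Step 2: 152 | 12 = 156

156


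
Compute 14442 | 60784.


0b11100001101010 | 0b1110110101110000 = 0b1111110101111010 = 64890

64890


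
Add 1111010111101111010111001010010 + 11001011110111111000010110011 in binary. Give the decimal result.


1111010111101111010111001010010 + 11001011110111111000010110011 = 10010100011100111001111100000101 = 2490605317

2490605317


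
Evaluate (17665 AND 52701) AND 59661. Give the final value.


Step 1: 17665 & 52701 = 17665
Step 2: 17665 & 59661 = 16641

16641


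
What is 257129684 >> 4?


0b1111010100110111110011010100 >> 4 = 0b111101010011011111001101 = 16070605

16070605


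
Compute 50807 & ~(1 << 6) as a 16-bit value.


50807 & ~(1 << 6) = 50743

50743


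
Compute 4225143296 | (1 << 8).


4225143296 | (1 << 8) = 4225143296 | 256 = 4225143552

4225143552


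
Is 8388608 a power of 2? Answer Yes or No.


0b100000000000000000000000. Only one bit set => Yes

Yes


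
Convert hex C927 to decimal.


C927 hex = 51495 decimal

51495


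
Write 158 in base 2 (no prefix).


158 = 10011110 in binary

10011110


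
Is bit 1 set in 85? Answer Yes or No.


0b1010101, bit 1 = 0. No

No


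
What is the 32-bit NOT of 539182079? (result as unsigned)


~0b100000001000110100001111111111 = 0b11011111110111001011110000000000 = 3755785216 (32-bit unsigned)

3755785216


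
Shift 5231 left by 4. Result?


0b1010001101111 << 4 = 0b10100011011110000 = 83696

83696


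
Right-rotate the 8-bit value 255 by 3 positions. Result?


Rotate 0b11111111 right by 3 (8-bit) = 0b11111111 = 255

255


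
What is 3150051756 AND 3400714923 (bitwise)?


0b10111011110000011111100110101100 & 0b11001010101100101100101010101011 = 0b10001010100000001100100010101000 = 2323695784

2323695784


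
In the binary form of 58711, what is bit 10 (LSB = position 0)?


0b1110010101010111, position 10 = 1

1


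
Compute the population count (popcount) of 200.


0b11001000 has 3 set bits

3


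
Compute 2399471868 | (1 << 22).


2399471868 | (1 << 22) = 2399471868 | 4194304 = 2403666172

2403666172


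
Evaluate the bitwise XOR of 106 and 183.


0b1101010 ^ 0b10110111 = 0b11011101 = 221

221


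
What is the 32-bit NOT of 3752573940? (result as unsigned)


~0b11011111101010111011101111110100 = 0b100000010101000100010000001011 = 542393355 (32-bit unsigned)

542393355


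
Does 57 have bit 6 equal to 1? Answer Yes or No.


0b111001, bit 6 = 0. No

No


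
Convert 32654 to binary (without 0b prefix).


32654 = 111111110001110 in binary

111111110001110


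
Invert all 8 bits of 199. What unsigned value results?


199 ^ 255 = 56

56


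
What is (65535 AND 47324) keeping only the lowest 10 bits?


Step 1: 65535 & 47324 = 47324
Step 2: 47324 & 1023 = 220

220


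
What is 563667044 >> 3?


0b100001100110001110000001100100 >> 3 = 0b100001100110001110000001100 = 70458380

70458380


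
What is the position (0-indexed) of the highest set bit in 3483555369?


0b11001111101000101101011000101001. Highest set bit at position 31

31


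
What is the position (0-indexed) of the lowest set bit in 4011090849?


0b11101111000101000110001110100001. Lowest set bit at position 0

0


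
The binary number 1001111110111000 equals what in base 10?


1001111110111000 in decimal = 40888

40888


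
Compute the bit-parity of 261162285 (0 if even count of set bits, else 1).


0b1111100100010000010100101101 has 13 ones => parity 1

1


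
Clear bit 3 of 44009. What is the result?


44009 & ~(1 << 3) = 44001

44001


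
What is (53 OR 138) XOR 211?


Step 1: 53 | 138 = 191
Step 2: 191 ^ 211 = 108

108


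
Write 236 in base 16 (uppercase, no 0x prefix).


236 = EC hex

EC


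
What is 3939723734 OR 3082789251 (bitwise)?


0b11101010110100110110100111010110 | 0b10110111101111111010000110000011 = 0b11111111111111111110100111010111 = 4294961623

4294961623


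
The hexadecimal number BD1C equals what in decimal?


BD1C hex = 48412 decimal

48412


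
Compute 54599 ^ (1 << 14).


54599 ^ (1 << 14) = 54599 ^ 16384 = 38215

38215


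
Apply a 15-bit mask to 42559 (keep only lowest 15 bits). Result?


42559 & 32767 = 9791

9791


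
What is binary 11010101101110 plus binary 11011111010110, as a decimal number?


11010101101110 + 11011111010110 = 110110101000100 = 27972

27972


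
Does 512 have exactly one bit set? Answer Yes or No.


0b1000000000. Only one bit set => Yes

Yes


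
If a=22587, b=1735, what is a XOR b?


22587 ^ 1735 = 24316

24316


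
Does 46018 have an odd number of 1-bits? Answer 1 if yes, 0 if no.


0b1011001111000010 has 8 ones => parity 0

0


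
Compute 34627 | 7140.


0b1000011101000011 | 0b1101111100100 = 0b1001111111100111 = 40935

40935


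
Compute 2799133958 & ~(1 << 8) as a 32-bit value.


2799133958 & ~(1 << 8) = 2799133702

2799133702


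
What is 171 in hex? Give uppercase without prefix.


171 = AB hex

AB


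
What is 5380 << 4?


0b1010100000100 << 4 = 0b10101000001000000 = 86080

86080


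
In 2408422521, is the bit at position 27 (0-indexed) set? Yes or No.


0b10001111100011011001110001111001, bit 27 = 1. Yes

Yes


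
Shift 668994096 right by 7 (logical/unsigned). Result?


0b100111111000000000101000110000 >> 7 = 0b10011111100000000010100 = 5226516

5226516


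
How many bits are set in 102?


0b1100110 has 4 set bits

4


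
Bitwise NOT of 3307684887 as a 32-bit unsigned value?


~0b11000101001001110100010000010111 = 0b111010110110001011101111101000 = 987282408 (32-bit unsigned)

987282408


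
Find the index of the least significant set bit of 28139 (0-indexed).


0b110110111101011. Lowest set bit at position 0

0


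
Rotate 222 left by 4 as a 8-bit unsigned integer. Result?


Rotate 0b11011110 left by 4 (8-bit) = 0b11101101 = 237

237


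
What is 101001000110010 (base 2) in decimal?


101001000110010 in decimal = 21042

21042


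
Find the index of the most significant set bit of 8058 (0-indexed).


0b1111101111010. Highest set bit at position 12

12


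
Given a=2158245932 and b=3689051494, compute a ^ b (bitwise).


2158245932 ^ 3689051494 = 1531333962

1531333962


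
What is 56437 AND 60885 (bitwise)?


0b1101110001110101 & 0b1110110111010101 = 0b1100110001010101 = 52309

52309


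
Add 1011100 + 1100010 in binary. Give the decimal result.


1011100 + 1100010 = 10111110 = 190

190


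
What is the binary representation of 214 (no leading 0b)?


214 = 11010110 in binary

11010110


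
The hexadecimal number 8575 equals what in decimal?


8575 hex = 34165 decimal

34165


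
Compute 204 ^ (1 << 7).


204 ^ (1 << 7) = 204 ^ 128 = 76

76


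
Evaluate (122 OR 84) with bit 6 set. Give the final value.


Step 1: 122 | 84 = 126
Step 2: 126 | (1 << 6) = 126 | 64 = 126

126


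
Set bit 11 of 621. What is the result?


621 | (1 << 11) = 621 | 2048 = 2669

2669


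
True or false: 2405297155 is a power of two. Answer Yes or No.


0b10001111010111011110110000000011. Multiple bits set => No

No


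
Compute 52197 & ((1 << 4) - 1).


52197 & 15 = 5

5


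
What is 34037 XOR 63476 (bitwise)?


0b1000010011110101 ^ 0b1111011111110100 = 0b111001100000001 = 29441

29441


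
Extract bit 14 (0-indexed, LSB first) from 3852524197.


0b11100101101000001101101010100101, position 14 = 1

1


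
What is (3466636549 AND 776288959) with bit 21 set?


Step 1: 3466636549 & 776288959 = 234891269
Step 2: 234891269 | (1 << 21) = 234891269 | 2097152 = 236988421

236988421


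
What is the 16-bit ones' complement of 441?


441 ^ 65535 = 65094

65094


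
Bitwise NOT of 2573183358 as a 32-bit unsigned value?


~0b10011001010111111010100101111110 = 0b1100110101000000101011010000001 = 1721783937 (32-bit unsigned)

1721783937


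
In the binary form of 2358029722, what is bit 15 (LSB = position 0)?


0b10001100100011001010110110011010, position 15 = 1

1


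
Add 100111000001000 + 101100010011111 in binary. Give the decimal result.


100111000001000 + 101100010011111 = 1010011010100111 = 42663

42663


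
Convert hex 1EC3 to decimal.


1EC3 hex = 7875 decimal

7875


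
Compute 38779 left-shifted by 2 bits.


0b1001011101111011 << 2 = 0b100101110111101100 = 155116

155116


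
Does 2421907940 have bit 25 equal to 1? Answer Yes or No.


0b10010000010110110110000111100100, bit 25 = 0. No

No


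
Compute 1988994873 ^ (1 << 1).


1988994873 ^ (1 << 1) = 1988994873 ^ 2 = 1988994875

1988994875


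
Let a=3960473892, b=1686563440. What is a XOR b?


3960473892 ^ 1686563440 = 2291589972

2291589972


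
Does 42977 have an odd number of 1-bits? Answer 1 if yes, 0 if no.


0b1010011111100001 has 9 ones => parity 1

1


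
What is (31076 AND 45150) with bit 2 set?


Step 1: 31076 & 45150 = 12356
Step 2: 12356 | (1 << 2) = 12356 | 4 = 12356

12356


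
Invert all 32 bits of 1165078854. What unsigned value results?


1165078854 ^ 4294967295 = 3129888441

3129888441


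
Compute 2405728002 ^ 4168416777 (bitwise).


0b10001111011001000111111100000010 ^ 0b11111000011101001111111000001001 = 0b1110111000100001000000100001011 = 1997570315

1997570315
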